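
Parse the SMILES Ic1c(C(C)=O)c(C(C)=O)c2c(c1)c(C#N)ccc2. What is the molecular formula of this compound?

C15H10INO2

Walk through each heavy atom and fill implicit hydrogens from standard valence (C 4, N 3, O 2, S 2, halogen 1); for lowercase aromatic atoms, an aromatic c carries 1 H when it has two neighbours and 0 H with three, and aromatic n carries 0 H:
  atom 1: I (halogen, monovalent) → 0 H
  atom 2: aromatic c, 3 neighbours → 0 H
  atom 3: aromatic c, 3 neighbours → 0 H
  atom 4: C, bond orders sum to 4 (valence 4) → 0 H
  atom 5: C, bond orders sum to 1 (valence 4) → 3 H
  atom 6: O, bond orders sum to 2 (valence 2) → 0 H
  atom 7: aromatic c, 3 neighbours → 0 H
  atom 8: C, bond orders sum to 4 (valence 4) → 0 H
  atom 9: C, bond orders sum to 1 (valence 4) → 3 H
  atom 10: O, bond orders sum to 2 (valence 2) → 0 H
  atom 11: aromatic c, 3 neighbours → 0 H
  atom 12: aromatic c, 3 neighbours → 0 H
  atom 13: aromatic c, 2 neighbours → 1 H
  atom 14: aromatic c, 3 neighbours → 0 H
  atom 15: C, bond orders sum to 4 (valence 4) → 0 H
  atom 16: N, bond orders sum to 3 (valence 3) → 0 H
  atom 17: aromatic c, 2 neighbours → 1 H
  atom 18: aromatic c, 2 neighbours → 1 H
  atom 19: aromatic c, 2 neighbours → 1 H
Totals → C:15, H:10, I:1, N:1, O:2.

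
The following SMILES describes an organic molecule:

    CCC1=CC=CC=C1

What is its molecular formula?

Walk through each heavy atom and fill implicit hydrogens from standard valence (C 4, N 3, O 2, S 2, halogen 1):
  atom 1: C, bond orders sum to 1 (valence 4) → 3 H
  atom 2: C, bond orders sum to 2 (valence 4) → 2 H
  atom 3: C, bond orders sum to 4 (valence 4) → 0 H
  atom 4: C, bond orders sum to 3 (valence 4) → 1 H
  atom 5: C, bond orders sum to 3 (valence 4) → 1 H
  atom 6: C, bond orders sum to 3 (valence 4) → 1 H
  atom 7: C, bond orders sum to 3 (valence 4) → 1 H
  atom 8: C, bond orders sum to 3 (valence 4) → 1 H
Totals → C:8, H:10.
In Hill order: C8H10.

C8H10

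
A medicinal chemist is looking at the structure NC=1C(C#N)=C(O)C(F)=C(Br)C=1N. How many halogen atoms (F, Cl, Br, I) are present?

2

Halogen atoms appear at heavy-atom positions 9, 11 (1×Br, 1×F).
Other groups present: 1 hydroxyl, 1 nitrile, 2 primary amine.
Halogen count: 2.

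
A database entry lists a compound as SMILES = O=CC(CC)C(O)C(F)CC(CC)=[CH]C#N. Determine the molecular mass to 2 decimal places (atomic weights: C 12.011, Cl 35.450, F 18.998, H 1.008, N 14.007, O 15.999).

227.28 g/mol

First, the molecular formula is C12H18FNO2 (counting implicit H from valence).
  C: 12 × 12.011 = 144.132
  F: 1 × 18.998 = 18.998
  H: 18 × 1.008 = 18.144
  N: 1 × 14.007 = 14.007
  O: 2 × 15.999 = 31.998
Sum: 12×12.011 + 1×18.998 + 18×1.008 + 1×14.007 + 2×15.999 = 227.279 → 227.28 g/mol.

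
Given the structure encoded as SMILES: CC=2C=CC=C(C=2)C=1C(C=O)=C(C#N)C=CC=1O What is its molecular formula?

C15H11NO2

Walk through each heavy atom and fill implicit hydrogens from standard valence (C 4, N 3, O 2, S 2, halogen 1):
  atom 1: C, bond orders sum to 1 (valence 4) → 3 H
  atom 2: C, bond orders sum to 4 (valence 4) → 0 H
  atom 3: C, bond orders sum to 3 (valence 4) → 1 H
  atom 4: C, bond orders sum to 3 (valence 4) → 1 H
  atom 5: C, bond orders sum to 3 (valence 4) → 1 H
  atom 6: C, bond orders sum to 4 (valence 4) → 0 H
  atom 7: C, bond orders sum to 3 (valence 4) → 1 H
  atom 8: C, bond orders sum to 4 (valence 4) → 0 H
  atom 9: C, bond orders sum to 4 (valence 4) → 0 H
  atom 10: C, bond orders sum to 3 (valence 4) → 1 H
  atom 11: O, bond orders sum to 2 (valence 2) → 0 H
  atom 12: C, bond orders sum to 4 (valence 4) → 0 H
  atom 13: C, bond orders sum to 4 (valence 4) → 0 H
  atom 14: N, bond orders sum to 3 (valence 3) → 0 H
  atom 15: C, bond orders sum to 3 (valence 4) → 1 H
  atom 16: C, bond orders sum to 3 (valence 4) → 1 H
  atom 17: C, bond orders sum to 4 (valence 4) → 0 H
  atom 18: O, bond orders sum to 1 (valence 2) → 1 H
Totals → C:15, H:11, N:1, O:2.
In Hill order: C15H11NO2.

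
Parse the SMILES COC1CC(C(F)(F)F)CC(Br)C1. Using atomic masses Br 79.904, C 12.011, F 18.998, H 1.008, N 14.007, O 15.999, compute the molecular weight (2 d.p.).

261.08 g/mol

First, the molecular formula is C8H12BrF3O (counting implicit H from valence).
  Br: 1 × 79.904 = 79.904
  C: 8 × 12.011 = 96.088
  F: 3 × 18.998 = 56.994
  H: 12 × 1.008 = 12.096
  O: 1 × 15.999 = 15.999
Sum: 1×79.904 + 8×12.011 + 3×18.998 + 12×1.008 + 1×15.999 = 261.081 → 261.08 g/mol.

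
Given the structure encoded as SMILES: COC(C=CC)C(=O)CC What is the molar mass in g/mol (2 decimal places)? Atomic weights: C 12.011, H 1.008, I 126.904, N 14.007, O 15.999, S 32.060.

First, the molecular formula is C8H14O2 (counting implicit H from valence).
  C: 8 × 12.011 = 96.088
  H: 14 × 1.008 = 14.112
  O: 2 × 15.999 = 31.998
Sum: 8×12.011 + 14×1.008 + 2×15.999 = 142.198 → 142.20 g/mol.

142.20 g/mol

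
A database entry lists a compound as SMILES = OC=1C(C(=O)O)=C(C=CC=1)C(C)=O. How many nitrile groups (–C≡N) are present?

0

Scan the SMILES for the nitrile motif — none present.
Groups that are present: 1 carboxylic acid, 1 hydroxyl, 1 ketone.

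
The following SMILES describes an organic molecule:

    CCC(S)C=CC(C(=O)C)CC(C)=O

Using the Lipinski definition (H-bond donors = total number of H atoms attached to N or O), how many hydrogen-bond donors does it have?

0

Donors: find every N or O and count the H atoms it carries.
  atom 9 (O): bond orders sum to 2 → 0 H
  atom 14 (O): bond orders sum to 2 → 0 H
Lipinski HBD = 0.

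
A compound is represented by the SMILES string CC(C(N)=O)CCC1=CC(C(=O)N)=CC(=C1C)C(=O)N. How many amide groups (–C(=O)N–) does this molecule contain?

3

The amide motif appears at heavy-atom positions 3, 11, 18 in the SMILES.
Amide count: 3.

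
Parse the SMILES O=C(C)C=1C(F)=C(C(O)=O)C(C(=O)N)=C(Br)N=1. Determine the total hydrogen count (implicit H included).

6

Walk through each heavy atom and fill implicit hydrogens from standard valence (C 4, N 3, O 2, S 2, halogen 1):
  atom 1: O, bond orders sum to 2 (valence 2) → 0 H
  atom 2: C, bond orders sum to 4 (valence 4) → 0 H
  atom 3: C, bond orders sum to 1 (valence 4) → 3 H
  atom 4: C, bond orders sum to 4 (valence 4) → 0 H
  atom 5: C, bond orders sum to 4 (valence 4) → 0 H
  atom 6: F (halogen, monovalent) → 0 H
  atom 7: C, bond orders sum to 4 (valence 4) → 0 H
  atom 8: C, bond orders sum to 4 (valence 4) → 0 H
  atom 9: O, bond orders sum to 1 (valence 2) → 1 H
  atom 10: O, bond orders sum to 2 (valence 2) → 0 H
  atom 11: C, bond orders sum to 4 (valence 4) → 0 H
  atom 12: C, bond orders sum to 4 (valence 4) → 0 H
  atom 13: O, bond orders sum to 2 (valence 2) → 0 H
  atom 14: N, bond orders sum to 1 (valence 3) → 2 H
  atom 15: C, bond orders sum to 4 (valence 4) → 0 H
  atom 16: Br (halogen, monovalent) → 0 H
  atom 17: N, bond orders sum to 3 (valence 3) → 0 H
Total hydrogens: 6.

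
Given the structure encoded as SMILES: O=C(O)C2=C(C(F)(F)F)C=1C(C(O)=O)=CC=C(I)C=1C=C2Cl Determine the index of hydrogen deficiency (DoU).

Molecular formula: C13H5ClF3IO4.
DoU = (2C + 2 + N − H − X) / 2, where X is the halogen count and O/S are ignored.
    = (2·13 + 2 + 0 − 5 − 5) / 2 = 18 / 2 = 9.

9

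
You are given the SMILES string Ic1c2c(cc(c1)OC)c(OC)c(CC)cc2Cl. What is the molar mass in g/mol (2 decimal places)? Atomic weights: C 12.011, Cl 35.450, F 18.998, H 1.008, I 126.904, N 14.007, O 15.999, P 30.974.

376.62 g/mol

First, the molecular formula is C14H14ClIO2 (counting implicit H from valence).
  C: 14 × 12.011 = 168.154
  Cl: 1 × 35.450 = 35.450
  H: 14 × 1.008 = 14.112
  I: 1 × 126.904 = 126.904
  O: 2 × 15.999 = 31.998
Sum: 14×12.011 + 1×35.450 + 14×1.008 + 1×126.904 + 2×15.999 = 376.618 → 376.62 g/mol.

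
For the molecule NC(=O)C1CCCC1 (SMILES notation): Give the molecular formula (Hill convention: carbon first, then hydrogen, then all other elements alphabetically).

C6H11NO

Walk through each heavy atom and fill implicit hydrogens from standard valence (C 4, N 3, O 2, S 2, halogen 1):
  atom 1: N, bond orders sum to 1 (valence 3) → 2 H
  atom 2: C, bond orders sum to 4 (valence 4) → 0 H
  atom 3: O, bond orders sum to 2 (valence 2) → 0 H
  atom 4: C, bond orders sum to 3 (valence 4) → 1 H
  atom 5: C, bond orders sum to 2 (valence 4) → 2 H
  atom 6: C, bond orders sum to 2 (valence 4) → 2 H
  atom 7: C, bond orders sum to 2 (valence 4) → 2 H
  atom 8: C, bond orders sum to 2 (valence 4) → 2 H
Totals → C:6, H:11, N:1, O:1.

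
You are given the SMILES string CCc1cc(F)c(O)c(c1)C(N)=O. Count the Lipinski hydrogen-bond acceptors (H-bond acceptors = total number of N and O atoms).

N atoms: 1; O atoms: 2.
Lipinski HBA = 1 + 2 = 3.

3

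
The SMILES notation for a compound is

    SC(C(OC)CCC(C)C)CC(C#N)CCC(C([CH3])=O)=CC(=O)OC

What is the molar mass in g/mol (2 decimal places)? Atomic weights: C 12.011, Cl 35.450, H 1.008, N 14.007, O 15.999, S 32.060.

369.52 g/mol

First, the molecular formula is C19H31NO4S (counting implicit H from valence).
  C: 19 × 12.011 = 228.209
  H: 31 × 1.008 = 31.248
  N: 1 × 14.007 = 14.007
  O: 4 × 15.999 = 63.996
  S: 1 × 32.060 = 32.060
Sum: 19×12.011 + 31×1.008 + 1×14.007 + 4×15.999 + 1×32.060 = 369.520 → 369.52 g/mol.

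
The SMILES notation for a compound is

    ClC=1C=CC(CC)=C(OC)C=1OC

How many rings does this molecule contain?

1

In SMILES, each pair of matching ring-closure digits denotes one ring-closing bond; the number of such bonds equals the number of independent rings.
Ring-closure bonds here: 1.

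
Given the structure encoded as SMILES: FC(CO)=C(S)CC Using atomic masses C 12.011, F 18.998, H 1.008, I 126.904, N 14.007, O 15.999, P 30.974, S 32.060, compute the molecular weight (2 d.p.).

First, the molecular formula is C5H9FOS (counting implicit H from valence).
  C: 5 × 12.011 = 60.055
  F: 1 × 18.998 = 18.998
  H: 9 × 1.008 = 9.072
  O: 1 × 15.999 = 15.999
  S: 1 × 32.060 = 32.060
Sum: 5×12.011 + 1×18.998 + 9×1.008 + 1×15.999 + 1×32.060 = 136.184 → 136.18 g/mol.

136.18 g/mol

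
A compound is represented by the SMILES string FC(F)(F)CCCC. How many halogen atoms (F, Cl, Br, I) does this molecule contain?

3

Halogen atoms appear at heavy-atom positions 1, 3, 4 (3×F).
Halogen count: 3.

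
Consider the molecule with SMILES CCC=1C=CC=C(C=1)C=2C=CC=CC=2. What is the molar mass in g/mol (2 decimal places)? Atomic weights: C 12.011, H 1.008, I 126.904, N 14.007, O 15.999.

First, the molecular formula is C14H14 (counting implicit H from valence).
  C: 14 × 12.011 = 168.154
  H: 14 × 1.008 = 14.112
Sum: 14×12.011 + 14×1.008 = 182.266 → 182.27 g/mol.

182.27 g/mol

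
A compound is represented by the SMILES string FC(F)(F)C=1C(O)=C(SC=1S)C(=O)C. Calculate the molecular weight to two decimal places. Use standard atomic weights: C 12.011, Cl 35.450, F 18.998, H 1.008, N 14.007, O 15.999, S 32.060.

242.23 g/mol

First, the molecular formula is C7H5F3O2S2 (counting implicit H from valence).
  C: 7 × 12.011 = 84.077
  F: 3 × 18.998 = 56.994
  H: 5 × 1.008 = 5.040
  O: 2 × 15.999 = 31.998
  S: 2 × 32.060 = 64.120
Sum: 7×12.011 + 3×18.998 + 5×1.008 + 2×15.999 + 2×32.060 = 242.229 → 242.23 g/mol.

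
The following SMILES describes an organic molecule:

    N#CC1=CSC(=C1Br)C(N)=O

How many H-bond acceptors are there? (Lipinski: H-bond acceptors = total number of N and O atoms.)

3

N atoms: 2; O atoms: 1.
Lipinski HBA = 2 + 1 = 3.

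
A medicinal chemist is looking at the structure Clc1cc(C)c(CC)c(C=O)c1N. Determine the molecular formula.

C10H12ClNO

Walk through each heavy atom and fill implicit hydrogens from standard valence (C 4, N 3, O 2, S 2, halogen 1); for lowercase aromatic atoms, an aromatic c carries 1 H when it has two neighbours and 0 H with three, and aromatic n carries 0 H:
  atom 1: Cl (halogen, monovalent) → 0 H
  atom 2: aromatic c, 3 neighbours → 0 H
  atom 3: aromatic c, 2 neighbours → 1 H
  atom 4: aromatic c, 3 neighbours → 0 H
  atom 5: C, bond orders sum to 1 (valence 4) → 3 H
  atom 6: aromatic c, 3 neighbours → 0 H
  atom 7: C, bond orders sum to 2 (valence 4) → 2 H
  atom 8: C, bond orders sum to 1 (valence 4) → 3 H
  atom 9: aromatic c, 3 neighbours → 0 H
  atom 10: C, bond orders sum to 3 (valence 4) → 1 H
  atom 11: O, bond orders sum to 2 (valence 2) → 0 H
  atom 12: aromatic c, 3 neighbours → 0 H
  atom 13: N, bond orders sum to 1 (valence 3) → 2 H
Totals → C:10, H:12, Cl:1, N:1, O:1.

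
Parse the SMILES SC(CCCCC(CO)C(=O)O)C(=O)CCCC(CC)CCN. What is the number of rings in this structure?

0

In SMILES, each pair of matching ring-closure digits denotes one ring-closing bond; the number of such bonds equals the number of independent rings.
Ring-closure bonds here: 0.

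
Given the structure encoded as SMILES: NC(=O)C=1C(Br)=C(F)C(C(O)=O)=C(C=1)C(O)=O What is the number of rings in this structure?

In SMILES, each pair of matching ring-closure digits denotes one ring-closing bond; the number of such bonds equals the number of independent rings.
Ring-closure bonds here: 1.

1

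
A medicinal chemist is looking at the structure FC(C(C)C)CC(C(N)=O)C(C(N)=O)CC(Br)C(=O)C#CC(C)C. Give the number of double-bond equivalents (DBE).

5

Molecular formula: C17H26BrFN2O3.
DoU = (2C + 2 + N − H − X) / 2, where X is the halogen count and O/S are ignored.
    = (2·17 + 2 + 2 − 26 − 2) / 2 = 10 / 2 = 5.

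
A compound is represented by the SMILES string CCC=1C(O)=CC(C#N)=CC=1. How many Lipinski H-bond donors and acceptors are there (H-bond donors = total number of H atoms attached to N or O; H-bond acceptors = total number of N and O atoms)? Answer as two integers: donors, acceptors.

1, 2

Donors: find every N or O and count the H atoms it carries.
  atom 5 (O): bond orders sum to 1 → 1 H
  atom 9 (N): bond orders sum to 3 → 0 H
Lipinski HBD = 1.
Acceptors: N atoms = 1, O atoms = 1 → HBA = 2.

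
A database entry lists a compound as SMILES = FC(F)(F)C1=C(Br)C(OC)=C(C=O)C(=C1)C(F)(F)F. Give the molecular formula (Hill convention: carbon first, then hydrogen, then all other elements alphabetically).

C10H5BrF6O2

Walk through each heavy atom and fill implicit hydrogens from standard valence (C 4, N 3, O 2, S 2, halogen 1):
  atom 1: F (halogen, monovalent) → 0 H
  atom 2: C, bond orders sum to 4 (valence 4) → 0 H
  atom 3: F (halogen, monovalent) → 0 H
  atom 4: F (halogen, monovalent) → 0 H
  atom 5: C, bond orders sum to 4 (valence 4) → 0 H
  atom 6: C, bond orders sum to 4 (valence 4) → 0 H
  atom 7: Br (halogen, monovalent) → 0 H
  atom 8: C, bond orders sum to 4 (valence 4) → 0 H
  atom 9: O, bond orders sum to 2 (valence 2) → 0 H
  atom 10: C, bond orders sum to 1 (valence 4) → 3 H
  atom 11: C, bond orders sum to 4 (valence 4) → 0 H
  atom 12: C, bond orders sum to 3 (valence 4) → 1 H
  atom 13: O, bond orders sum to 2 (valence 2) → 0 H
  atom 14: C, bond orders sum to 4 (valence 4) → 0 H
  atom 15: C, bond orders sum to 3 (valence 4) → 1 H
  atom 16: C, bond orders sum to 4 (valence 4) → 0 H
  atom 17: F (halogen, monovalent) → 0 H
  atom 18: F (halogen, monovalent) → 0 H
  atom 19: F (halogen, monovalent) → 0 H
Totals → C:10, H:5, Br:1, F:6, O:2.
In Hill order: C10H5BrF6O2.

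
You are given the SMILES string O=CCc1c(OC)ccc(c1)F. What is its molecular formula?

Walk through each heavy atom and fill implicit hydrogens from standard valence (C 4, N 3, O 2, S 2, halogen 1); for lowercase aromatic atoms, an aromatic c carries 1 H when it has two neighbours and 0 H with three, and aromatic n carries 0 H:
  atom 1: O, bond orders sum to 2 (valence 2) → 0 H
  atom 2: C, bond orders sum to 3 (valence 4) → 1 H
  atom 3: C, bond orders sum to 2 (valence 4) → 2 H
  atom 4: aromatic c, 3 neighbours → 0 H
  atom 5: aromatic c, 3 neighbours → 0 H
  atom 6: O, bond orders sum to 2 (valence 2) → 0 H
  atom 7: C, bond orders sum to 1 (valence 4) → 3 H
  atom 8: aromatic c, 2 neighbours → 1 H
  atom 9: aromatic c, 2 neighbours → 1 H
  atom 10: aromatic c, 3 neighbours → 0 H
  atom 11: aromatic c, 2 neighbours → 1 H
  atom 12: F (halogen, monovalent) → 0 H
Totals → C:9, H:9, F:1, O:2.
In Hill order: C9H9FO2.

C9H9FO2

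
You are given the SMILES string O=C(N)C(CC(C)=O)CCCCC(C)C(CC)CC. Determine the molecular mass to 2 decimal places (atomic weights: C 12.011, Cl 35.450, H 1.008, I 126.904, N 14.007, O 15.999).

269.43 g/mol

First, the molecular formula is C16H31NO2 (counting implicit H from valence).
  C: 16 × 12.011 = 192.176
  H: 31 × 1.008 = 31.248
  N: 1 × 14.007 = 14.007
  O: 2 × 15.999 = 31.998
Sum: 16×12.011 + 31×1.008 + 1×14.007 + 2×15.999 = 269.429 → 269.43 g/mol.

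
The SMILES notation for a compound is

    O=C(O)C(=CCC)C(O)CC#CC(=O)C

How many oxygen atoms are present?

Scan the SMILES for O atoms (remember two-letter symbols like Cl and Br are single atoms).
Oxygen count: 4.

4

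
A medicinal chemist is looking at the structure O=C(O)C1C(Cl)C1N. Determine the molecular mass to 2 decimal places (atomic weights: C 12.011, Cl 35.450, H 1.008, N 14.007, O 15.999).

135.55 g/mol

First, the molecular formula is C4H6ClNO2 (counting implicit H from valence).
  C: 4 × 12.011 = 48.044
  Cl: 1 × 35.450 = 35.450
  H: 6 × 1.008 = 6.048
  N: 1 × 14.007 = 14.007
  O: 2 × 15.999 = 31.998
Sum: 4×12.011 + 1×35.450 + 6×1.008 + 1×14.007 + 2×15.999 = 135.547 → 135.55 g/mol.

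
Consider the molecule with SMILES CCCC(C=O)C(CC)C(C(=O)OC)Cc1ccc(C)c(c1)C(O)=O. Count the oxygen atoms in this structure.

5

Scan the SMILES for O atoms (remember two-letter symbols like Cl and Br are single atoms).
Oxygen count: 5.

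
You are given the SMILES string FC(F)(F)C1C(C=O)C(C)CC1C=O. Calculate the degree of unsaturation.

3

Molecular formula: C9H11F3O2.
DoU = (2C + 2 + N − H − X) / 2, where X is the halogen count and O/S are ignored.
    = (2·9 + 2 + 0 − 11 − 3) / 2 = 6 / 2 = 3.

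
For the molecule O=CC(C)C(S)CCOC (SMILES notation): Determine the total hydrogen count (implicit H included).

14

Walk through each heavy atom and fill implicit hydrogens from standard valence (C 4, N 3, O 2, S 2, halogen 1):
  atom 1: O, bond orders sum to 2 (valence 2) → 0 H
  atom 2: C, bond orders sum to 3 (valence 4) → 1 H
  atom 3: C, bond orders sum to 3 (valence 4) → 1 H
  atom 4: C, bond orders sum to 1 (valence 4) → 3 H
  atom 5: C, bond orders sum to 3 (valence 4) → 1 H
  atom 6: S, bond orders sum to 1 (valence 2) → 1 H
  atom 7: C, bond orders sum to 2 (valence 4) → 2 H
  atom 8: C, bond orders sum to 2 (valence 4) → 2 H
  atom 9: O, bond orders sum to 2 (valence 2) → 0 H
  atom 10: C, bond orders sum to 1 (valence 4) → 3 H
Total hydrogens: 14.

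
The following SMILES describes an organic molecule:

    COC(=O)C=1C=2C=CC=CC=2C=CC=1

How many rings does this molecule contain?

2

In SMILES, each pair of matching ring-closure digits denotes one ring-closing bond; the number of such bonds equals the number of independent rings.
Ring-closure bonds here: 2.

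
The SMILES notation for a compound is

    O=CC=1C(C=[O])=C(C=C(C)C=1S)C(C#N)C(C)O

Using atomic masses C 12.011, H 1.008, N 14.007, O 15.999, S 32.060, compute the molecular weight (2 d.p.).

263.31 g/mol

First, the molecular formula is C13H13NO3S (counting implicit H from valence).
  C: 13 × 12.011 = 156.143
  H: 13 × 1.008 = 13.104
  N: 1 × 14.007 = 14.007
  O: 3 × 15.999 = 47.997
  S: 1 × 32.060 = 32.060
Sum: 13×12.011 + 13×1.008 + 1×14.007 + 3×15.999 + 1×32.060 = 263.311 → 263.31 g/mol.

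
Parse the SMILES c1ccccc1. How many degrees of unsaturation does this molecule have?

Molecular formula: C6H6.
DoU = (2C + 2 + N − H − X) / 2, where X is the halogen count and O/S are ignored.
    = (2·6 + 2 + 0 − 6 − 0) / 2 = 8 / 2 = 4.

4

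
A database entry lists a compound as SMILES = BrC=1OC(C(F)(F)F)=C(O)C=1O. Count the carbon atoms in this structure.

Count every carbon token in the SMILES (each C, including those in ring-closure positions and inside branches).
Carbon count: 5.

5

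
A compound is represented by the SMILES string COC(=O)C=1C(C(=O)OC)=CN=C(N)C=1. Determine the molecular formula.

Walk through each heavy atom and fill implicit hydrogens from standard valence (C 4, N 3, O 2, S 2, halogen 1):
  atom 1: C, bond orders sum to 1 (valence 4) → 3 H
  atom 2: O, bond orders sum to 2 (valence 2) → 0 H
  atom 3: C, bond orders sum to 4 (valence 4) → 0 H
  atom 4: O, bond orders sum to 2 (valence 2) → 0 H
  atom 5: C, bond orders sum to 4 (valence 4) → 0 H
  atom 6: C, bond orders sum to 4 (valence 4) → 0 H
  atom 7: C, bond orders sum to 4 (valence 4) → 0 H
  atom 8: O, bond orders sum to 2 (valence 2) → 0 H
  atom 9: O, bond orders sum to 2 (valence 2) → 0 H
  atom 10: C, bond orders sum to 1 (valence 4) → 3 H
  atom 11: C, bond orders sum to 3 (valence 4) → 1 H
  atom 12: N, bond orders sum to 3 (valence 3) → 0 H
  atom 13: C, bond orders sum to 4 (valence 4) → 0 H
  atom 14: N, bond orders sum to 1 (valence 3) → 2 H
  atom 15: C, bond orders sum to 3 (valence 4) → 1 H
Totals → C:9, H:10, N:2, O:4.
In Hill order: C9H10N2O4.

C9H10N2O4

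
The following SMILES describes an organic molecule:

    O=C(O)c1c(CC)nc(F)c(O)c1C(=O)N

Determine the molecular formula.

C9H9FN2O4

Walk through each heavy atom and fill implicit hydrogens from standard valence (C 4, N 3, O 2, S 2, halogen 1); for lowercase aromatic atoms, an aromatic c carries 1 H when it has two neighbours and 0 H with three, and aromatic n carries 0 H:
  atom 1: O, bond orders sum to 2 (valence 2) → 0 H
  atom 2: C, bond orders sum to 4 (valence 4) → 0 H
  atom 3: O, bond orders sum to 1 (valence 2) → 1 H
  atom 4: aromatic c, 3 neighbours → 0 H
  atom 5: aromatic c, 3 neighbours → 0 H
  atom 6: C, bond orders sum to 2 (valence 4) → 2 H
  atom 7: C, bond orders sum to 1 (valence 4) → 3 H
  atom 8: aromatic n, 2 neighbours → 0 H
  atom 9: aromatic c, 3 neighbours → 0 H
  atom 10: F (halogen, monovalent) → 0 H
  atom 11: aromatic c, 3 neighbours → 0 H
  atom 12: O, bond orders sum to 1 (valence 2) → 1 H
  atom 13: aromatic c, 3 neighbours → 0 H
  atom 14: C, bond orders sum to 4 (valence 4) → 0 H
  atom 15: O, bond orders sum to 2 (valence 2) → 0 H
  atom 16: N, bond orders sum to 1 (valence 3) → 2 H
Totals → C:9, H:9, F:1, N:2, O:4.
In Hill order: C9H9FN2O4.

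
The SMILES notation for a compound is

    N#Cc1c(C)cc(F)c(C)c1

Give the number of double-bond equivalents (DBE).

6

Molecular formula: C9H8FN.
DoU = (2C + 2 + N − H − X) / 2, where X is the halogen count and O/S are ignored.
    = (2·9 + 2 + 1 − 8 − 1) / 2 = 12 / 2 = 6.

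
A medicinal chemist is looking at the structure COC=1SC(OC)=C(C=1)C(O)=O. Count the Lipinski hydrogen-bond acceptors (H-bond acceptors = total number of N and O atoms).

4

N atoms: 0; O atoms: 4.
Lipinski HBA = 0 + 4 = 4.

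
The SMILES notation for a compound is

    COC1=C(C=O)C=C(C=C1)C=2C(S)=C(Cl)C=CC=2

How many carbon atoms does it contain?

14

Count every carbon token in the SMILES (each C, including those in ring-closure positions and inside branches).
Carbon count: 14.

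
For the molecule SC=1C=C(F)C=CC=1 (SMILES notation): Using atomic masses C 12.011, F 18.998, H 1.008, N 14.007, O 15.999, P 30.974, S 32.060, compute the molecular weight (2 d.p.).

First, the molecular formula is C6H5FS (counting implicit H from valence).
  C: 6 × 12.011 = 72.066
  F: 1 × 18.998 = 18.998
  H: 5 × 1.008 = 5.040
  S: 1 × 32.060 = 32.060
Sum: 6×12.011 + 1×18.998 + 5×1.008 + 1×32.060 = 128.164 → 128.16 g/mol.

128.16 g/mol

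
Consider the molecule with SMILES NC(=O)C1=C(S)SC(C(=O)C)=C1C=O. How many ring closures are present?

1

In SMILES, each pair of matching ring-closure digits denotes one ring-closing bond; the number of such bonds equals the number of independent rings.
Ring-closure bonds here: 1.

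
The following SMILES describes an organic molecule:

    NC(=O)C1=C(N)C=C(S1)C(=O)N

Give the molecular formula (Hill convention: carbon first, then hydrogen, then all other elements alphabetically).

Walk through each heavy atom and fill implicit hydrogens from standard valence (C 4, N 3, O 2, S 2, halogen 1):
  atom 1: N, bond orders sum to 1 (valence 3) → 2 H
  atom 2: C, bond orders sum to 4 (valence 4) → 0 H
  atom 3: O, bond orders sum to 2 (valence 2) → 0 H
  atom 4: C, bond orders sum to 4 (valence 4) → 0 H
  atom 5: C, bond orders sum to 4 (valence 4) → 0 H
  atom 6: N, bond orders sum to 1 (valence 3) → 2 H
  atom 7: C, bond orders sum to 3 (valence 4) → 1 H
  atom 8: C, bond orders sum to 4 (valence 4) → 0 H
  atom 9: S, bond orders sum to 2 (valence 2) → 0 H
  atom 10: C, bond orders sum to 4 (valence 4) → 0 H
  atom 11: O, bond orders sum to 2 (valence 2) → 0 H
  atom 12: N, bond orders sum to 1 (valence 3) → 2 H
Totals → C:6, H:7, N:3, O:2, S:1.
In Hill order: C6H7N3O2S.

C6H7N3O2S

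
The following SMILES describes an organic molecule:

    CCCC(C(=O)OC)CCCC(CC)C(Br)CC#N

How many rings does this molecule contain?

0

In SMILES, each pair of matching ring-closure digits denotes one ring-closing bond; the number of such bonds equals the number of independent rings.
Ring-closure bonds here: 0.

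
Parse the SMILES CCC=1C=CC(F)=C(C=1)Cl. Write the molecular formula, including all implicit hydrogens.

Walk through each heavy atom and fill implicit hydrogens from standard valence (C 4, N 3, O 2, S 2, halogen 1):
  atom 1: C, bond orders sum to 1 (valence 4) → 3 H
  atom 2: C, bond orders sum to 2 (valence 4) → 2 H
  atom 3: C, bond orders sum to 4 (valence 4) → 0 H
  atom 4: C, bond orders sum to 3 (valence 4) → 1 H
  atom 5: C, bond orders sum to 3 (valence 4) → 1 H
  atom 6: C, bond orders sum to 4 (valence 4) → 0 H
  atom 7: F (halogen, monovalent) → 0 H
  atom 8: C, bond orders sum to 4 (valence 4) → 0 H
  atom 9: C, bond orders sum to 3 (valence 4) → 1 H
  atom 10: Cl (halogen, monovalent) → 0 H
Totals → C:8, H:8, Cl:1, F:1.
In Hill order: C8H8ClF.

C8H8ClF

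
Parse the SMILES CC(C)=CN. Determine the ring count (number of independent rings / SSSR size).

0

In SMILES, each pair of matching ring-closure digits denotes one ring-closing bond; the number of such bonds equals the number of independent rings.
Ring-closure bonds here: 0.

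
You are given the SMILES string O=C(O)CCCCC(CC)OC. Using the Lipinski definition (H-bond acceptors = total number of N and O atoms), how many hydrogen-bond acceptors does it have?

3

N atoms: 0; O atoms: 3.
Lipinski HBA = 0 + 3 = 3.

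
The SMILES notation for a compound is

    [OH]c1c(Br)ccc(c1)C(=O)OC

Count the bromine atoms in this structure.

Scan the SMILES for Br atoms (remember two-letter symbols like Cl and Br are single atoms).
Bromine count: 1.

1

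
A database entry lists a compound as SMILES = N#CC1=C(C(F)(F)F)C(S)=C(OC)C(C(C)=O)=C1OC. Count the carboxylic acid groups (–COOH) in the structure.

0

Scan the SMILES for the carboxylic acid motif — none present.
Groups that are present: 2 ether, 1 ketone, 1 nitrile, 1 thiol.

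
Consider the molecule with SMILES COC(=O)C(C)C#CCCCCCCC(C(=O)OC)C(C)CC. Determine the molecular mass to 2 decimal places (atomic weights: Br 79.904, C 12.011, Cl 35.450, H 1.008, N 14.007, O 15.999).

324.46 g/mol

First, the molecular formula is C19H32O4 (counting implicit H from valence).
  C: 19 × 12.011 = 228.209
  H: 32 × 1.008 = 32.256
  O: 4 × 15.999 = 63.996
Sum: 19×12.011 + 32×1.008 + 4×15.999 = 324.461 → 324.46 g/mol.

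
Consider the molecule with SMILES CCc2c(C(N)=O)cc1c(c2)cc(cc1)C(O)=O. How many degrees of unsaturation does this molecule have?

9

Molecular formula: C14H13NO3.
DoU = (2C + 2 + N − H − X) / 2, where X is the halogen count and O/S are ignored.
    = (2·14 + 2 + 1 − 13 − 0) / 2 = 18 / 2 = 9.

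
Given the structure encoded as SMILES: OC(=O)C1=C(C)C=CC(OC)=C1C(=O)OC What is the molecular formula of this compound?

Walk through each heavy atom and fill implicit hydrogens from standard valence (C 4, N 3, O 2, S 2, halogen 1):
  atom 1: O, bond orders sum to 1 (valence 2) → 1 H
  atom 2: C, bond orders sum to 4 (valence 4) → 0 H
  atom 3: O, bond orders sum to 2 (valence 2) → 0 H
  atom 4: C, bond orders sum to 4 (valence 4) → 0 H
  atom 5: C, bond orders sum to 4 (valence 4) → 0 H
  atom 6: C, bond orders sum to 1 (valence 4) → 3 H
  atom 7: C, bond orders sum to 3 (valence 4) → 1 H
  atom 8: C, bond orders sum to 3 (valence 4) → 1 H
  atom 9: C, bond orders sum to 4 (valence 4) → 0 H
  atom 10: O, bond orders sum to 2 (valence 2) → 0 H
  atom 11: C, bond orders sum to 1 (valence 4) → 3 H
  atom 12: C, bond orders sum to 4 (valence 4) → 0 H
  atom 13: C, bond orders sum to 4 (valence 4) → 0 H
  atom 14: O, bond orders sum to 2 (valence 2) → 0 H
  atom 15: O, bond orders sum to 2 (valence 2) → 0 H
  atom 16: C, bond orders sum to 1 (valence 4) → 3 H
Totals → C:11, H:12, O:5.
In Hill order: C11H12O5.

C11H12O5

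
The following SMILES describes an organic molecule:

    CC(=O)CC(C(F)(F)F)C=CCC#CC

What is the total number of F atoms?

3

Scan the SMILES for F atoms (remember two-letter symbols like Cl and Br are single atoms).
Fluorine count: 3.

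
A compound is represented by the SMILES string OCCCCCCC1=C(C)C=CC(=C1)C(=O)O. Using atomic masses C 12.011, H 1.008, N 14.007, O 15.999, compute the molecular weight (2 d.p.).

First, the molecular formula is C14H20O3 (counting implicit H from valence).
  C: 14 × 12.011 = 168.154
  H: 20 × 1.008 = 20.160
  O: 3 × 15.999 = 47.997
Sum: 14×12.011 + 20×1.008 + 3×15.999 = 236.311 → 236.31 g/mol.

236.31 g/mol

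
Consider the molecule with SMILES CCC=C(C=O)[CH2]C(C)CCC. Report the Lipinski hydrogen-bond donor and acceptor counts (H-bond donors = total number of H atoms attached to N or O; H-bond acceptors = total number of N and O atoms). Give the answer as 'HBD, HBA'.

0, 1

Donors: find every N or O and count the H atoms it carries.
  atom 6 (O): bond orders sum to 2 → 0 H
Lipinski HBD = 0.
Acceptors: N atoms = 0, O atoms = 1 → HBA = 1.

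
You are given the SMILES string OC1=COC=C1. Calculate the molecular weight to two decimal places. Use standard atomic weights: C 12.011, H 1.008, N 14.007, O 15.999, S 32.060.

84.07 g/mol

First, the molecular formula is C4H4O2 (counting implicit H from valence).
  C: 4 × 12.011 = 48.044
  H: 4 × 1.008 = 4.032
  O: 2 × 15.999 = 31.998
Sum: 4×12.011 + 4×1.008 + 2×15.999 = 84.074 → 84.07 g/mol.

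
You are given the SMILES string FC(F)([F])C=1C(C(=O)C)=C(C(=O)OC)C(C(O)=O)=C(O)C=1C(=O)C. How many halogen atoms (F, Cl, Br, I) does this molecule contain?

Halogen atoms appear at heavy-atom positions 1, 3, 4 (3×F).
Other groups present: 1 carboxylic acid, 1 ester, 1 hydroxyl, 2 ketone.
Halogen count: 3.

3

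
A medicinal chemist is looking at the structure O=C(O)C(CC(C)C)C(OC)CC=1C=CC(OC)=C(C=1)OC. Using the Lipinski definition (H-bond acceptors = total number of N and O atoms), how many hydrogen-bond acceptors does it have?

N atoms: 0; O atoms: 5.
Lipinski HBA = 0 + 5 = 5.

5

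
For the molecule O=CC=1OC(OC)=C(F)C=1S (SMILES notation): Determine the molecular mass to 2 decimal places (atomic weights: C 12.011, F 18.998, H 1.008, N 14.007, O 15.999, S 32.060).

First, the molecular formula is C6H5FO3S (counting implicit H from valence).
  C: 6 × 12.011 = 72.066
  F: 1 × 18.998 = 18.998
  H: 5 × 1.008 = 5.040
  O: 3 × 15.999 = 47.997
  S: 1 × 32.060 = 32.060
Sum: 6×12.011 + 1×18.998 + 5×1.008 + 3×15.999 + 1×32.060 = 176.161 → 176.16 g/mol.

176.16 g/mol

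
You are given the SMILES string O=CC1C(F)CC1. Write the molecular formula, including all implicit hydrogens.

Walk through each heavy atom and fill implicit hydrogens from standard valence (C 4, N 3, O 2, S 2, halogen 1):
  atom 1: O, bond orders sum to 2 (valence 2) → 0 H
  atom 2: C, bond orders sum to 3 (valence 4) → 1 H
  atom 3: C, bond orders sum to 3 (valence 4) → 1 H
  atom 4: C, bond orders sum to 3 (valence 4) → 1 H
  atom 5: F (halogen, monovalent) → 0 H
  atom 6: C, bond orders sum to 2 (valence 4) → 2 H
  atom 7: C, bond orders sum to 2 (valence 4) → 2 H
Totals → C:5, H:7, F:1, O:1.

C5H7FO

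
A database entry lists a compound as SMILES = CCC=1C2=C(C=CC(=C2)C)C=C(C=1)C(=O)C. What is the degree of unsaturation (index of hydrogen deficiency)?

Molecular formula: C15H16O.
DoU = (2C + 2 + N − H − X) / 2, where X is the halogen count and O/S are ignored.
    = (2·15 + 2 + 0 − 16 − 0) / 2 = 16 / 2 = 8.

8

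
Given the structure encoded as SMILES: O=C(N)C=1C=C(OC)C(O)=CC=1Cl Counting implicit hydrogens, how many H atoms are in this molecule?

8

Walk through each heavy atom and fill implicit hydrogens from standard valence (C 4, N 3, O 2, S 2, halogen 1):
  atom 1: O, bond orders sum to 2 (valence 2) → 0 H
  atom 2: C, bond orders sum to 4 (valence 4) → 0 H
  atom 3: N, bond orders sum to 1 (valence 3) → 2 H
  atom 4: C, bond orders sum to 4 (valence 4) → 0 H
  atom 5: C, bond orders sum to 3 (valence 4) → 1 H
  atom 6: C, bond orders sum to 4 (valence 4) → 0 H
  atom 7: O, bond orders sum to 2 (valence 2) → 0 H
  atom 8: C, bond orders sum to 1 (valence 4) → 3 H
  atom 9: C, bond orders sum to 4 (valence 4) → 0 H
  atom 10: O, bond orders sum to 1 (valence 2) → 1 H
  atom 11: C, bond orders sum to 3 (valence 4) → 1 H
  atom 12: C, bond orders sum to 4 (valence 4) → 0 H
  atom 13: Cl (halogen, monovalent) → 0 H
Total hydrogens: 8.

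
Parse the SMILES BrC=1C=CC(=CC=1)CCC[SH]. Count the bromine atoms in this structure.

Scan the SMILES for Br atoms (remember two-letter symbols like Cl and Br are single atoms).
Bromine count: 1.

1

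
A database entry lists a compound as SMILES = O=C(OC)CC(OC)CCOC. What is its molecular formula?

Walk through each heavy atom and fill implicit hydrogens from standard valence (C 4, N 3, O 2, S 2, halogen 1):
  atom 1: O, bond orders sum to 2 (valence 2) → 0 H
  atom 2: C, bond orders sum to 4 (valence 4) → 0 H
  atom 3: O, bond orders sum to 2 (valence 2) → 0 H
  atom 4: C, bond orders sum to 1 (valence 4) → 3 H
  atom 5: C, bond orders sum to 2 (valence 4) → 2 H
  atom 6: C, bond orders sum to 3 (valence 4) → 1 H
  atom 7: O, bond orders sum to 2 (valence 2) → 0 H
  atom 8: C, bond orders sum to 1 (valence 4) → 3 H
  atom 9: C, bond orders sum to 2 (valence 4) → 2 H
  atom 10: C, bond orders sum to 2 (valence 4) → 2 H
  atom 11: O, bond orders sum to 2 (valence 2) → 0 H
  atom 12: C, bond orders sum to 1 (valence 4) → 3 H
Totals → C:8, H:16, O:4.
In Hill order: C8H16O4.

C8H16O4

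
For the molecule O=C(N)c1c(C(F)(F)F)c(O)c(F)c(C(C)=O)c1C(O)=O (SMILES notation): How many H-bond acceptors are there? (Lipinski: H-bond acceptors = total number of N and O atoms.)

6

N atoms: 1; O atoms: 5.
Lipinski HBA = 1 + 5 = 6.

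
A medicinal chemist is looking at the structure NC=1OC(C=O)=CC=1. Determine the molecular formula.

C5H5NO2

Walk through each heavy atom and fill implicit hydrogens from standard valence (C 4, N 3, O 2, S 2, halogen 1):
  atom 1: N, bond orders sum to 1 (valence 3) → 2 H
  atom 2: C, bond orders sum to 4 (valence 4) → 0 H
  atom 3: O, bond orders sum to 2 (valence 2) → 0 H
  atom 4: C, bond orders sum to 4 (valence 4) → 0 H
  atom 5: C, bond orders sum to 3 (valence 4) → 1 H
  atom 6: O, bond orders sum to 2 (valence 2) → 0 H
  atom 7: C, bond orders sum to 3 (valence 4) → 1 H
  atom 8: C, bond orders sum to 3 (valence 4) → 1 H
Totals → C:5, H:5, N:1, O:2.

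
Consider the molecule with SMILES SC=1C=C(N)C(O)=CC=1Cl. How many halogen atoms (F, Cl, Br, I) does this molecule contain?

1

Halogen atoms appear at heavy-atom position 10 (1×Cl).
Other groups present: 1 hydroxyl, 1 primary amine, 1 thiol.
Halogen count: 1.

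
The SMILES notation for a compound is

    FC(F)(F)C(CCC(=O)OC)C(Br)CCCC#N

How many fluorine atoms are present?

Scan the SMILES for F atoms (remember two-letter symbols like Cl and Br are single atoms).
Fluorine count: 3.

3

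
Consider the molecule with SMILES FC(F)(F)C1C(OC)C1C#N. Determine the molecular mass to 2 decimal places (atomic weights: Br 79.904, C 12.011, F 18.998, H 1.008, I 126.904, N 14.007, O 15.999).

165.11 g/mol

First, the molecular formula is C6H6F3NO (counting implicit H from valence).
  C: 6 × 12.011 = 72.066
  F: 3 × 18.998 = 56.994
  H: 6 × 1.008 = 6.048
  N: 1 × 14.007 = 14.007
  O: 1 × 15.999 = 15.999
Sum: 6×12.011 + 3×18.998 + 6×1.008 + 1×14.007 + 1×15.999 = 165.114 → 165.11 g/mol.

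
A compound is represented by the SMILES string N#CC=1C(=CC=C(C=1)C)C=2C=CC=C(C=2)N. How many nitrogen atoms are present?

2

Scan the SMILES for N atoms (remember two-letter symbols like Cl and Br are single atoms).
Nitrogen count: 2.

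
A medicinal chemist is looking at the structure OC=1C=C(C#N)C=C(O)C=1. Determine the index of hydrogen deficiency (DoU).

Degree of unsaturation = (number of rings) + (number of π bonds).
Ring closures in the SMILES: 1.
π bonds: 3 double bonds (each 1 DoU), 1 triple bond (each 2 DoU) → 5 DoU from unsaturation.
Total DoU = 1 + 5 = 6.

6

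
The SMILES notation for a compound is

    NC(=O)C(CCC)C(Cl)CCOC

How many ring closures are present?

0

In SMILES, each pair of matching ring-closure digits denotes one ring-closing bond; the number of such bonds equals the number of independent rings.
Ring-closure bonds here: 0.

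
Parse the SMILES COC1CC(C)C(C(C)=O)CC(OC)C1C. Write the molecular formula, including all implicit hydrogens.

C13H24O3

Walk through each heavy atom and fill implicit hydrogens from standard valence (C 4, N 3, O 2, S 2, halogen 1):
  atom 1: C, bond orders sum to 1 (valence 4) → 3 H
  atom 2: O, bond orders sum to 2 (valence 2) → 0 H
  atom 3: C, bond orders sum to 3 (valence 4) → 1 H
  atom 4: C, bond orders sum to 2 (valence 4) → 2 H
  atom 5: C, bond orders sum to 3 (valence 4) → 1 H
  atom 6: C, bond orders sum to 1 (valence 4) → 3 H
  atom 7: C, bond orders sum to 3 (valence 4) → 1 H
  atom 8: C, bond orders sum to 4 (valence 4) → 0 H
  atom 9: C, bond orders sum to 1 (valence 4) → 3 H
  atom 10: O, bond orders sum to 2 (valence 2) → 0 H
  atom 11: C, bond orders sum to 2 (valence 4) → 2 H
  atom 12: C, bond orders sum to 3 (valence 4) → 1 H
  atom 13: O, bond orders sum to 2 (valence 2) → 0 H
  atom 14: C, bond orders sum to 1 (valence 4) → 3 H
  atom 15: C, bond orders sum to 3 (valence 4) → 1 H
  atom 16: C, bond orders sum to 1 (valence 4) → 3 H
Totals → C:13, H:24, O:3.
In Hill order: C13H24O3.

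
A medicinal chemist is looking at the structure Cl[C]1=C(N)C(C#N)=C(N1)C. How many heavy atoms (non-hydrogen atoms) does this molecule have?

Every atom symbol written in the SMILES (organic subset) is one heavy atom; implicit H are not written.
Heavy atoms by element → C:6, Cl:1, N:3.
Total: 10.

10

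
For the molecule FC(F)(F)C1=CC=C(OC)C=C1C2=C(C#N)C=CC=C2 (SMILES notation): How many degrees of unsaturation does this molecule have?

Degree of unsaturation = (number of rings) + (number of π bonds).
Ring closures in the SMILES: 2.
π bonds: 6 double bonds (each 1 DoU), 1 triple bond (each 2 DoU) → 8 DoU from unsaturation.
Total DoU = 2 + 8 = 10.

10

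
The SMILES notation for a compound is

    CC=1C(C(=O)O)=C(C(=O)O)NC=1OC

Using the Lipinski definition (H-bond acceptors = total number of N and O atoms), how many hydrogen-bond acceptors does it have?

N atoms: 1; O atoms: 5.
Lipinski HBA = 1 + 5 = 6.

6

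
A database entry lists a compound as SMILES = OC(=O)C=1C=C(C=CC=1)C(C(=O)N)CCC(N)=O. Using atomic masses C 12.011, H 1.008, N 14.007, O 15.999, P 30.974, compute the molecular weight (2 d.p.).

First, the molecular formula is C12H14N2O4 (counting implicit H from valence).
  C: 12 × 12.011 = 144.132
  H: 14 × 1.008 = 14.112
  N: 2 × 14.007 = 28.014
  O: 4 × 15.999 = 63.996
Sum: 12×12.011 + 14×1.008 + 2×14.007 + 4×15.999 = 250.254 → 250.25 g/mol.

250.25 g/mol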